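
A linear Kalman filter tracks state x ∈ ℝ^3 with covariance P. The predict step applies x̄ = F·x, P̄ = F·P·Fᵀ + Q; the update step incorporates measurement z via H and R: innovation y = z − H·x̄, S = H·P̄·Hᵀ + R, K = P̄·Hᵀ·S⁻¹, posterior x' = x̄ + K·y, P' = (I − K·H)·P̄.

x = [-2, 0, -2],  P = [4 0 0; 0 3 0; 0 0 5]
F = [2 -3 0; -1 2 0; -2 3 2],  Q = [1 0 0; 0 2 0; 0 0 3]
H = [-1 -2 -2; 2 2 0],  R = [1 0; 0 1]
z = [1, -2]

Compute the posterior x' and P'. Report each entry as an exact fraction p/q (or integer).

x̄ = F·x = [-4, 2, 0]
P̄ = F·P·Fᵀ + Q = [44 -26 -43; -26 18 26; -43 26 66]
y = z − H·x̄ = [1, 2]
S = H·P̄·Hᵀ + R = [313 64; 64 41]
K = P̄·Hᵀ·S⁻¹ = [1550/8737 5252/8737; -1518/8737 -1040/8737; -3605/8737 -1618/8737]
x' = x̄ + K·y = [-22894/8737, 13876/8737, -6841/8737]
P' = (I − K·H)·P̄ = [49656/8737 -47030/8737 21427/8737; -47030/8737 46510/8737 -22236/8737; 21427/8737 -22236/8737 13325/8737]

x' = [-22894/8737, 13876/8737, -6841/8737]
P' = [49656/8737 -47030/8737 21427/8737; -47030/8737 46510/8737 -22236/8737; 21427/8737 -22236/8737 13325/8737]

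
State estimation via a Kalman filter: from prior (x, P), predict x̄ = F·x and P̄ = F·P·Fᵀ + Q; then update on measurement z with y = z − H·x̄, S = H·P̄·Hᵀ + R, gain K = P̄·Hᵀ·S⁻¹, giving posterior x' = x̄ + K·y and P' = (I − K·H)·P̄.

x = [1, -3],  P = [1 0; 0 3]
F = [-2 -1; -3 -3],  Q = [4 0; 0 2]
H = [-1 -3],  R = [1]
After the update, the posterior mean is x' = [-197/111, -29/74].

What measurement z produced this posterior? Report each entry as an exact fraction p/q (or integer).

x̄ = F·x = [1, 6]
P̄ = F·P·Fᵀ + Q = [11 15; 15 38]
S = H·P̄·Hᵀ + R = [444]
K = P̄·Hᵀ·S⁻¹ = [-14/111; -43/148]
x' − x̄ = [-308/111, -473/74] = K·y
y = (KᵀK)⁻¹·Kᵀ·(x' − x̄) = [22]
z = y + H·x̄ = [22] + [-19] = [3]

z = [3]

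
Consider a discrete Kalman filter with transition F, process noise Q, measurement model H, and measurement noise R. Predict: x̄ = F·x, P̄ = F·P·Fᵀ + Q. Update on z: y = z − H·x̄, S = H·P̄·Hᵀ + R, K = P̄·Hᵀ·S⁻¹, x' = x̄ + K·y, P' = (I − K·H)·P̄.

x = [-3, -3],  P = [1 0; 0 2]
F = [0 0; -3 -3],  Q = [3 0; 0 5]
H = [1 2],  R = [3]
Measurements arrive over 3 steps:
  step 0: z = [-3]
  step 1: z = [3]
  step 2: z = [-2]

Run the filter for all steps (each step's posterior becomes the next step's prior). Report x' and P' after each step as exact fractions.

step 0: x' = [-117/134, -42/67], P' = [393/134 -96/67; -96/67 96/67]
step 1: x' = [-9/40, 69/40], P' = [231/80 -111/80; -111/80 111/80]
step 2: x' = [21/80, -101/80], P' = [231/80 -111/80; -111/80 111/80]

step 0: x̄ = F·x = [0, 18]
step 0: P̄ = F·P·Fᵀ + Q = [3 0; 0 32]
step 0: y = z − H·x̄ = [-39]
step 0: S = H·P̄·Hᵀ + R = [134]
step 0: K = P̄·Hᵀ·S⁻¹ = [3/134; 32/67]
step 0: x' = x̄ + K·y = [-117/134, -42/67]
step 0: P' = (I − K·H)·P̄ = [393/134 -96/67; -96/67 96/67]
step 1: x̄ = F·x = [0, 9/2]
step 1: P̄ = F·P·Fᵀ + Q = [3 0; 0 37/2]
step 1: y = z − H·x̄ = [-6]
step 1: S = H·P̄·Hᵀ + R = [80]
step 1: K = P̄·Hᵀ·S⁻¹ = [3/80; 37/80]
step 1: x' = x̄ + K·y = [-9/40, 69/40]
step 1: P' = (I − K·H)·P̄ = [231/80 -111/80; -111/80 111/80]
step 2: x̄ = F·x = [0, -9/2]
step 2: P̄ = F·P·Fᵀ + Q = [3 0; 0 37/2]
step 2: y = z − H·x̄ = [7]
step 2: S = H·P̄·Hᵀ + R = [80]
step 2: K = P̄·Hᵀ·S⁻¹ = [3/80; 37/80]
step 2: x' = x̄ + K·y = [21/80, -101/80]
step 2: P' = (I − K·H)·P̄ = [231/80 -111/80; -111/80 111/80]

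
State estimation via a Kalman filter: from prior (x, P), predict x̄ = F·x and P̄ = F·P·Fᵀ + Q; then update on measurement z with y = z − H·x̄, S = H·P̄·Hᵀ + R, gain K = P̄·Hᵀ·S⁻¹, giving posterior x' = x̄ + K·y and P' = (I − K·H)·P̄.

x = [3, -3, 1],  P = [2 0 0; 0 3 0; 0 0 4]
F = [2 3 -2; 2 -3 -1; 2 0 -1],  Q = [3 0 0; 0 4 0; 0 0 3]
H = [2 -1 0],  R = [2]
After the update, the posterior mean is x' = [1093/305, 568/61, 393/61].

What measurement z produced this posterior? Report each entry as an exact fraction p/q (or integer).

z = [-2]

x̄ = F·x = [-5, 14, 5]
P̄ = F·P·Fᵀ + Q = [54 -11 16; -11 43 12; 16 12 15]
S = H·P̄·Hᵀ + R = [305]
K = P̄·Hᵀ·S⁻¹ = [119/305; -13/61; 4/61]
x' − x̄ = [2618/305, -286/61, 88/61] = K·y
y = (KᵀK)⁻¹·Kᵀ·(x' − x̄) = [22]
z = y + H·x̄ = [22] + [-24] = [-2]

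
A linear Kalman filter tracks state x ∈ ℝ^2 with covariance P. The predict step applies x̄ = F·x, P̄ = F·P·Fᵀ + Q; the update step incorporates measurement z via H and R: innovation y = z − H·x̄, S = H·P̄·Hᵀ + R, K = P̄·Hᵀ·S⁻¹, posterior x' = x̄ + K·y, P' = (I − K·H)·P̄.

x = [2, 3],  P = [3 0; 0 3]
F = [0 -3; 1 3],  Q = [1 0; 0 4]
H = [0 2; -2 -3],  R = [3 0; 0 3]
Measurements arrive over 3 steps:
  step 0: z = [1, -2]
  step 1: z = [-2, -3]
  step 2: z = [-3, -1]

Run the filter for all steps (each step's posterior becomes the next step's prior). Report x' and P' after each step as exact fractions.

step 0: x' = [-1022/4267, 3317/4267], P' = [8949/4267 -4257/4267; -4257/4267 2982/4267]
step 1: x' = [2836509/1707053, -601355/1707053], P' = [6236337/3414106 -2875707/3414106; -2875707/3414106 2078553/3414106]
step 2: x' = [4298378/1881571, -11528112/9407855], P' = [886464051/500497886 -204451740/250248943; -204451740/250248943 747320964/1251244715]

step 0: x̄ = F·x = [-9, 11]
step 0: P̄ = F·P·Fᵀ + Q = [28 -27; -27 34]
step 0: y = z − H·x̄ = [-21, 13]
step 0: S = H·P̄·Hᵀ + R = [139 -96; -96 97]
step 0: K = P̄·Hᵀ·S⁻¹ = [-2838/4267 -1709/4267; 1988/4267 -144/4267]
step 0: x' = x̄ + K·y = [-1022/4267, 3317/4267]
step 0: P' = (I − K·H)·P̄ = [8949/4267 -4257/4267; -4257/4267 2982/4267]
step 1: x̄ = F·x = [-9951/4267, 8929/4267]
step 1: P̄ = F·P·Fᵀ + Q = [31105/4267 -14067/4267; -14067/4267 27313/4267]
step 1: y = z − H·x̄ = [-26392/4267, -348/251]
step 1: S = H·P̄·Hᵀ + R = [122053/4267 -6330/251; -6330/251 12602/251]
step 1: K = P̄·Hᵀ·S⁻¹ = [-958569/1707053 -1281851/3414106; 692851/1707053 -161415/3414106]
step 1: x' = x̄ + K·y = [2836509/1707053, -601355/1707053]
step 1: P' = (I − K·H)·P̄ = [6236337/3414106 -2875707/3414106; -2875707/3414106 2078553/3414106]
step 2: x̄ = F·x = [1804065/1707053, 1032444/1707053]
step 2: P̄ = F·P·Fᵀ + Q = [22121083/3414106 -5039928/1707053; -5039928/1707053 10672748/1707053]
step 2: y = z − H·x̄ = [-7186047/1707053, 4998409/1707053]
step 2: S = H·P̄·Hᵀ + R = [47812151/1707053 -43876776/1707053; -43876776/1707053 84938921/1707053]
step 2: K = P̄·Hᵀ·S⁻¹ = [-136301160/250248943 -4791383/13170997; 498213976/1251244715 -3463956/65854985]
step 2: x' = x̄ + K·y = [4298378/1881571, -11528112/9407855]
step 2: P' = (I − K·H)·P̄ = [886464051/500497886 -204451740/250248943; -204451740/250248943 747320964/1251244715]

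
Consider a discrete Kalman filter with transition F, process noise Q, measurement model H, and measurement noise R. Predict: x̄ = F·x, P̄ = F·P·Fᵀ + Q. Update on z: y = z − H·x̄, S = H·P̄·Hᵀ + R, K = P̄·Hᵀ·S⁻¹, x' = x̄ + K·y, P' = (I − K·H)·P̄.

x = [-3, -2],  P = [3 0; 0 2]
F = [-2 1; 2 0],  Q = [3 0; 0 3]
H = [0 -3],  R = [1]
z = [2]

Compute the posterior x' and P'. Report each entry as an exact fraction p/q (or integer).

x' = [-4/17, -12/17]
P' = [127/17 -3/34; -3/34 15/136]

x̄ = F·x = [4, -6]
P̄ = F·P·Fᵀ + Q = [17 -12; -12 15]
y = z − H·x̄ = [-16]
S = H·P̄·Hᵀ + R = [136]
K = P̄·Hᵀ·S⁻¹ = [9/34; -45/136]
x' = x̄ + K·y = [-4/17, -12/17]
P' = (I − K·H)·P̄ = [127/17 -3/34; -3/34 15/136]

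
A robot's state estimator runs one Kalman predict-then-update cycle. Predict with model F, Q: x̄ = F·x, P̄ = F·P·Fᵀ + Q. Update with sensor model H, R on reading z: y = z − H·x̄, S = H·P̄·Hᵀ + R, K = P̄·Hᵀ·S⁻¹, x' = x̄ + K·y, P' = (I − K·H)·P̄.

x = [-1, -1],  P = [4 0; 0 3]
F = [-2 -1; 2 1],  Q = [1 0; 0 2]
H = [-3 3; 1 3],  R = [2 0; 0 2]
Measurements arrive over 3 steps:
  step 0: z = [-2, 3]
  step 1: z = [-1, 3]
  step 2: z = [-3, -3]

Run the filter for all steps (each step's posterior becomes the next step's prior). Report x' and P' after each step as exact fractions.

step 0: x' = [5529/5056, 15/32], P' = [551/2528 1/16; 1/16 1/8]
step 1: x' = [6603/10096, 9/16], P' = [4259/20192 1/16; 1/16 1/8]
step 2: x' = [-1941/39752, -15/16], P' = [33521/159008 1/16; 1/16 1/8]

step 0: x̄ = F·x = [3, -3]
step 0: P̄ = F·P·Fᵀ + Q = [20 -19; -19 21]
step 0: y = z − H·x̄ = [16, 9]
step 0: S = H·P̄·Hᵀ + R = [713 243; 243 97]
step 0: K = P̄·Hᵀ·S⁻¹ = [-1179/5056 1025/5056; 3/32 7/32]
step 0: x' = x̄ + K·y = [5529/5056, 15/32]
step 0: P' = (I − K·H)·P̄ = [551/2528 1/16; 1/16 1/8]
step 1: x̄ = F·x = [-3357/1264, 3357/1264]
step 1: P̄ = F·P·Fᵀ + Q = [355/158 -197/158; -197/158 513/158]
step 1: y = z − H·x̄ = [-10703/632, -1461/632]
step 1: S = H·P̄·Hᵀ + R = [5837/79 2367/79; 2367/79 2053/79]
step 1: K = P̄·Hᵀ·S⁻¹ = [-8991/40384 8045/40384; 3/32 7/32]
step 1: x' = x̄ + K·y = [6603/10096, 9/16]
step 1: P' = (I − K·H)·P̄ = [4259/20192 1/16; 1/16 1/8]
step 2: x̄ = F·x = [-18885/10096, 18885/10096]
step 2: P̄ = F·P·Fᵀ + Q = [1400/631 -769/631; -769/631 2031/631]
step 2: y = z − H·x̄ = [-71799/5048, -34029/5048]
step 2: S = H·P̄·Hᵀ + R = [45983/631 18693/631; 18693/631 16327/631]
step 2: K = P̄·Hᵀ·S⁻¹ = [-70749/318016 63335/318016; 3/32 7/32]
step 2: x' = x̄ + K·y = [-1941/39752, -15/16]
step 2: P' = (I − K·H)·P̄ = [33521/159008 1/16; 1/16 1/8]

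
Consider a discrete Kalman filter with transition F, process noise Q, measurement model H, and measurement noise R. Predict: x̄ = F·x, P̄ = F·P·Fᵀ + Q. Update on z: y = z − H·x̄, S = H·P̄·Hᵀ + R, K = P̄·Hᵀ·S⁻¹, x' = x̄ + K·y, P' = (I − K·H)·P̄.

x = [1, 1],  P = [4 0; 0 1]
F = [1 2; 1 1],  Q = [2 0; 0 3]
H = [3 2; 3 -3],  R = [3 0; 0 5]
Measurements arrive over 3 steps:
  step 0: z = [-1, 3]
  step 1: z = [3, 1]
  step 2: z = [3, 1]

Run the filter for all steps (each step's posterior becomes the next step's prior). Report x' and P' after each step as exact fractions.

step 0: x' = [2481/11047, -8006/11047], P' = [2218/11047 -42/11047; -42/11047 3288/11047]
step 1: x' = [10180291/16239343, 11850405/32478686], P' = [3179432/16239343 -120078/16239343; -120078/16239343 9462669/32478686]
step 2: x' = [71773891287/94085189393, 41263047141/94085189393], P' = [18409247062/94085189393 -703000548/94085189393; -703000548/94085189393 27406616577/94085189393]

step 0: x̄ = F·x = [3, 2]
step 0: P̄ = F·P·Fᵀ + Q = [10 6; 6 8]
step 0: y = z − H·x̄ = [-14, 0]
step 0: S = H·P̄·Hᵀ + R = [197 24; 24 59]
step 0: K = P̄·Hᵀ·S⁻¹ = [2190/11047 1356/11047; 2150/11047 -1998/11047]
step 0: x' = x̄ + K·y = [2481/11047, -8006/11047]
step 0: P' = (I − K·H)·P̄ = [2218/11047 -42/11047; -42/11047 3288/11047]
step 1: x̄ = F·x = [-13531/11047, -5525/11047]
step 1: P̄ = F·P·Fᵀ + Q = [37296/11047 8668/11047; 8668/11047 38563/11047]
step 1: y = z − H·x̄ = [84784/11047, 35065/11047]
step 1: S = H·P̄·Hᵀ + R = [627073/11047 78282/11047; 78282/11047 581942/11047]
step 1: K = P̄·Hᵀ·S⁻¹ = [3099380/16239343 1979706/16239343; 3034145/16239343 -5821695/32478686]
step 1: x' = x̄ + K·y = [10180291/16239343, 11850405/32478686]
step 1: P' = (I − K·H)·P̄ = [3179432/16239343 -120078/16239343; -120078/16239343 9462669/32478686]
step 2: x̄ = F·x = [22030696/16239343, 32210987/32478686]
step 2: P̄ = F·P·Fᵀ + Q = [54103144/16239343 12281867/16239343; 12281867/16239343 112777279/32478686]
step 2: y = z − H·x̄ = [-49585046/16239343, -3072529/32478686]
step 2: S = H·P̄·Hᵀ + R = [908583287/16239343 111750858/16239343; 111750858/16239343 1709098321/32478686]
step 2: K = P̄·Hᵀ·S⁻¹ = [17940580030/94085189393 11467348566/94085189393; 17568077170/94085189393 -16865770275/94085189393]
step 2: x' = x̄ + K·y = [71773891287/94085189393, 41263047141/94085189393]
step 2: P' = (I − K·H)·P̄ = [18409247062/94085189393 -703000548/94085189393; -703000548/94085189393 27406616577/94085189393]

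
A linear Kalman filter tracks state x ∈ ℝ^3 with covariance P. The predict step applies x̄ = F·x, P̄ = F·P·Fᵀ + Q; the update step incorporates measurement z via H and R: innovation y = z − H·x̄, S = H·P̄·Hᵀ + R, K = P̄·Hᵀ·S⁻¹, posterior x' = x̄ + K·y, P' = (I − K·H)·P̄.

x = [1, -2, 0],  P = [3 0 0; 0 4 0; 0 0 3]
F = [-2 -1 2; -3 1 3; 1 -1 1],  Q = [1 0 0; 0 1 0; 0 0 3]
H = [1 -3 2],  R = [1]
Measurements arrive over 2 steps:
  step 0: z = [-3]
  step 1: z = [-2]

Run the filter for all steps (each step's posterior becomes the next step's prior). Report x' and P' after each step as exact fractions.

step 0: x' = [1416/485, 1247/485, 447/485], P' = [10584/485 6493/485 4418/485; 6493/485 5206/485 4486/485; 4418/485 4486/485 4541/485]
step 1: x' = [-52469/12132, -14357/48528, 1465/2022], P' = [601060/21231 -92861/84924 -112747/7077; -92861/84924 945115/339696 64123/14154; -112747/7077 64123/14154 34900/2359]

step 0: x̄ = F·x = [0, -5, 3]
step 0: P̄ = F·P·Fᵀ + Q = [29 32 4; 32 59 -4; 4 -4 13]
step 0: y = z − H·x̄ = [-24]
step 0: S = H·P̄·Hᵀ + R = [485]
step 0: K = P̄·Hᵀ·S⁻¹ = [-59/485; -153/485; 42/485]
step 0: x' = x̄ + K·y = [1416/485, 1247/485, 447/485]
step 0: P' = (I − K·H)·P̄ = [10584/485 6493/485 4418/485; 6493/485 5206/485 4486/485; 4418/485 4486/485 4541/485]
step 1: x̄ = F·x = [-637/97, -332/97, 616/485]
step 1: P̄ = F·P·Fᵀ + Q = [7775/97 6907/97 -2769/97; 6907/97 10050/97 -1267/97; -2769/97 -1267/97 8664/485]
step 1: y = z − H·x̄ = [-3997/485]
step 1: S = H·P̄·Hᵀ + R = [339696/485]
step 1: K = P̄·Hᵀ·S⁻¹ = [-23105/84924; -128885/339696; 937/14154]
step 1: x' = x̄ + K·y = [-52469/12132, -14357/48528, 1465/2022]
step 1: P' = (I − K·H)·P̄ = [601060/21231 -92861/84924 -112747/7077; -92861/84924 945115/339696 64123/14154; -112747/7077 64123/14154 34900/2359]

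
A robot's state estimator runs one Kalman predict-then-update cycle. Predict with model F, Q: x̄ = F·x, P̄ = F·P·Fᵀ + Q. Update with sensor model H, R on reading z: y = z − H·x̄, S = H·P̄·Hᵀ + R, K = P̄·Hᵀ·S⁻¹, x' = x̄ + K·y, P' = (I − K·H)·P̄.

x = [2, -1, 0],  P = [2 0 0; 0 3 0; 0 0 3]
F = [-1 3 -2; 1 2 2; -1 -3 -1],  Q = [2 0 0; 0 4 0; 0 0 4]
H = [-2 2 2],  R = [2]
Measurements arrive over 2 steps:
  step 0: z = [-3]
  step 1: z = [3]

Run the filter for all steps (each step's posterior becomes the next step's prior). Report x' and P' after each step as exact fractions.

step 0: x' = [-1/35, 0, -52/35], P' = [797/175 4 39/175; 4 30 -26; 39/175 -26 4618/175]
step 1: x' = [-577117/464061, -1450843/464061, 21490/6357], P' = [2124931/464061 533281/464061 19550/6357; 533281/464061 19680223/464061 -262354/6357; 19550/6357 -262354/6357 282895/6357]

step 0: x̄ = F·x = [-5, 0, 1]
step 0: P̄ = F·P·Fᵀ + Q = [43 4 -19; 4 30 -26; -19 -26 36]
step 0: y = z − H·x̄ = [-15]
step 0: S = H·P̄·Hᵀ + R = [350]
step 0: K = P̄·Hᵀ·S⁻¹ = [-58/175; 0; 29/175]
step 0: x' = x̄ + K·y = [-1/35, 0, -52/35]
step 0: P' = (I − K·H)·P̄ = [797/175 4 39/175; 4 30 -26; 39/175 -26 4618/175]
step 1: x̄ = F·x = [3, -3, 53/35]
step 1: P̄ = F·P·Fᵀ + Q = [671 21 -290; 21 43 -50; -290 -50 30343/175]
step 1: y = z − H·x̄ = [419/35]
step 1: S = H·P̄·Hᵀ + R = [928122/175]
step 1: K = P̄·Hᵀ·S⁻¹ = [-164500/464061; -4900/464061; 991/6357]
step 1: x' = x̄ + K·y = [-577117/464061, -1450843/464061, 21490/6357]
step 1: P' = (I − K·H)·P̄ = [2124931/464061 533281/464061 19550/6357; 533281/464061 19680223/464061 -262354/6357; 19550/6357 -262354/6357 282895/6357]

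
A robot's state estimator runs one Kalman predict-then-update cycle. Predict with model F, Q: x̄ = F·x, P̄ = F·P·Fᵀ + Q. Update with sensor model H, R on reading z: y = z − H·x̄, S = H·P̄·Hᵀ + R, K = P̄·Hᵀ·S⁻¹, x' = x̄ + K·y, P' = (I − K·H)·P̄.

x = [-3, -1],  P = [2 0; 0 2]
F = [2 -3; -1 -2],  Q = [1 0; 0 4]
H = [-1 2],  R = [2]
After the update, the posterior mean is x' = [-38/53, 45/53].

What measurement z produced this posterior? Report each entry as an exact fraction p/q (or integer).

z = [2]

x̄ = F·x = [-3, 5]
P̄ = F·P·Fᵀ + Q = [27 8; 8 14]
S = H·P̄·Hᵀ + R = [53]
K = P̄·Hᵀ·S⁻¹ = [-11/53; 20/53]
x' − x̄ = [121/53, -220/53] = K·y
y = (KᵀK)⁻¹·Kᵀ·(x' − x̄) = [-11]
z = y + H·x̄ = [-11] + [13] = [2]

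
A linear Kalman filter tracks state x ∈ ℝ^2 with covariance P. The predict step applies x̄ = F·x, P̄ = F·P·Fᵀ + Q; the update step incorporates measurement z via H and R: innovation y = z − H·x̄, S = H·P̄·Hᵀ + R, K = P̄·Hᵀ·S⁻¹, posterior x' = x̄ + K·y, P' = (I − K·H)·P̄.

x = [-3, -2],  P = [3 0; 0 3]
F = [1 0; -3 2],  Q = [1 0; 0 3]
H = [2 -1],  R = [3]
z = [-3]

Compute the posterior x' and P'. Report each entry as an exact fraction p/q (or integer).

x' = [-155/97, 5/97]
P' = [99/97 147/97; 147/97 474/97]

x̄ = F·x = [-3, 5]
P̄ = F·P·Fᵀ + Q = [4 -9; -9 42]
y = z − H·x̄ = [8]
S = H·P̄·Hᵀ + R = [97]
K = P̄·Hᵀ·S⁻¹ = [17/97; -60/97]
x' = x̄ + K·y = [-155/97, 5/97]
P' = (I − K·H)·P̄ = [99/97 147/97; 147/97 474/97]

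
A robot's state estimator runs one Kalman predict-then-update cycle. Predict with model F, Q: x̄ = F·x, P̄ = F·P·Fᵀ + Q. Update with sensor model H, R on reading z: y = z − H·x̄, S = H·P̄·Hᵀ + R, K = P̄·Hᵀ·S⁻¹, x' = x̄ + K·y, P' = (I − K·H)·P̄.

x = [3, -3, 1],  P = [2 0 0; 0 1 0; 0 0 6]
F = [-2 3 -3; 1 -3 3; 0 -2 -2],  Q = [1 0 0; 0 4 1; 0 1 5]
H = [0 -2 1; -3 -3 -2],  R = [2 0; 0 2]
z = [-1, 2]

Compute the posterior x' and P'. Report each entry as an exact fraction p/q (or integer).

x' = [-269390/29657, 117674/29657, 200293/29657]
P' = [503269/59314 -226815/59314 -205514/29657; -226815/59314 113921/59314 88014/29657; -205514/29657 88014/29657 183110/29657]

x̄ = F·x = [-18, 15, 4]
P̄ = F·P·Fᵀ + Q = [72 -67 30; -67 69 -29; 30 -29 33]
y = z − H·x̄ = [25, 1]
S = H·P̄·Hᵀ + R = [427 -173; -173 209]
K = P̄·Hᵀ·S⁻¹ = [21301/59314 -3653/59314; -25907/59314 -6687/59314; 3541/29657 -6860/29657]
x' = x̄ + K·y = [-269390/29657, 117674/29657, 200293/29657]
P' = (I − K·H)·P̄ = [503269/59314 -226815/59314 -205514/29657; -226815/59314 113921/59314 88014/29657; -205514/29657 88014/29657 183110/29657]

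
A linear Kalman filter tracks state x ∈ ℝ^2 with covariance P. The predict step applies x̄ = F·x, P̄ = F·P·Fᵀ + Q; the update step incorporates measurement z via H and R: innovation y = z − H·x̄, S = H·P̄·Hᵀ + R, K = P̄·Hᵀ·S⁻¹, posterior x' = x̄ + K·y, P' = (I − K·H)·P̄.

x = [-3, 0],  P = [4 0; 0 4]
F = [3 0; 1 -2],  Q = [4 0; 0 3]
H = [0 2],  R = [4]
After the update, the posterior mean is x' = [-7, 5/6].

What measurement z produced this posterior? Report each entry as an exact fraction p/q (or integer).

x̄ = F·x = [-9, -3]
P̄ = F·P·Fᵀ + Q = [40 12; 12 23]
S = H·P̄·Hᵀ + R = [96]
K = P̄·Hᵀ·S⁻¹ = [1/4; 23/48]
x' − x̄ = [2, 23/6] = K·y
y = (KᵀK)⁻¹·Kᵀ·(x' − x̄) = [8]
z = y + H·x̄ = [8] + [-6] = [2]

z = [2]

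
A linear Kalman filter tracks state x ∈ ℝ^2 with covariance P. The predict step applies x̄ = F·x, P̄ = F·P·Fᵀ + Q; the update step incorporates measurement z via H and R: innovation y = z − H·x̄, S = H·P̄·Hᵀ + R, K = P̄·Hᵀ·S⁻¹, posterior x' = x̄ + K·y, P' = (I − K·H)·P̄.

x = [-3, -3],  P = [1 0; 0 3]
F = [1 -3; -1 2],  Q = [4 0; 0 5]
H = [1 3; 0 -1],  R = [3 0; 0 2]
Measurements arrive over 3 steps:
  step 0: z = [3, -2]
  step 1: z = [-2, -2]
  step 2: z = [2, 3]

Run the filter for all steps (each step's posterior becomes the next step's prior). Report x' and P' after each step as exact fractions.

step 0: x̄ = F·x = [6, -3]
step 0: P̄ = F·P·Fᵀ + Q = [32 -19; -19 18]
step 0: y = z − H·x̄ = [6, -5]
step 0: S = H·P̄·Hᵀ + R = [83 -35; -35 20]
step 0: K = P̄·Hᵀ·S⁻¹ = [11/29 234/145; 14/87 -269/435]
step 0: x' = x̄ + K·y = [6/29, 92/87]
step 0: P' = (I − K·H)·P̄ = [1569/145 -468/145; -468/145 538/435]
step 1: x̄ = F·x = [-86/29, 166/87]
step 1: P̄ = F·P·Fᵀ + Q = [6571/145 -997/29; -997/29 2930/87]
step 1: y = z − H·x̄ = [-138/29, -8/87]
step 1: S = H·P̄·Hᵀ + R = [21046/145 -1933/29; -1933/29 3104/87]
step 1: K = P̄·Hᵀ·S⁻¹ = [99451/319981 494130/319981; 57990/319981 -193705/319981]
step 1: x' = x̄ + K·y = [-1467596/319981, 352398/319981]
step 1: P' = (I − K·H)·P̄ = [3263133/319981 -988260/319981; -988260/319981 387410/319981]
step 2: x̄ = F·x = [-2524790/319981, 2172392/319981]
step 2: P̄ = F·P·Fᵀ + Q = [13959307/319981 -10528893/319981; -10528893/319981 10365718/319981]
step 2: y = z − H·x̄ = [-3352424/319981, 3132335/319981]
step 2: S = H·P̄·Hᵀ + R = [45037354/319981 -20568261/319981; -20568261/319981 11005680/319981]
step 2: K = P̄·Hᵀ·S⁻¹ = [3357313/10806199 116287210/75643393; 1958882/10806199 -136855471/226930179]
step 2: x' = x̄ + K·y = [295270216/75643393, -230022845/226930179]
step 2: P' = (I − K·H)·P̄ = [768226833/75643393 -232574420/75643393; -232574420/75643393 273710942/226930179]

step 0: x' = [6/29, 92/87], P' = [1569/145 -468/145; -468/145 538/435]
step 1: x' = [-1467596/319981, 352398/319981], P' = [3263133/319981 -988260/319981; -988260/319981 387410/319981]
step 2: x' = [295270216/75643393, -230022845/226930179], P' = [768226833/75643393 -232574420/75643393; -232574420/75643393 273710942/226930179]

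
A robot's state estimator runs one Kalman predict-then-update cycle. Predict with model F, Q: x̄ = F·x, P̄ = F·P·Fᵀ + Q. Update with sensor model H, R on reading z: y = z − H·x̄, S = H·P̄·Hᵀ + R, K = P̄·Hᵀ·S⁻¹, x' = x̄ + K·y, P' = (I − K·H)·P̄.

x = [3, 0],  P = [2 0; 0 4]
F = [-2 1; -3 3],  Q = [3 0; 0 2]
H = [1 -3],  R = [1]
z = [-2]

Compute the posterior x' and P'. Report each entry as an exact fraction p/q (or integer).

x̄ = F·x = [-6, -9]
P̄ = F·P·Fᵀ + Q = [15 24; 24 56]
y = z − H·x̄ = [-23]
S = H·P̄·Hᵀ + R = [376]
K = P̄·Hᵀ·S⁻¹ = [-57/376; -18/47]
x' = x̄ + K·y = [-945/376, -9/47]
P' = (I − K·H)·P̄ = [2391/376 102/47; 102/47 40/47]

x' = [-945/376, -9/47]
P' = [2391/376 102/47; 102/47 40/47]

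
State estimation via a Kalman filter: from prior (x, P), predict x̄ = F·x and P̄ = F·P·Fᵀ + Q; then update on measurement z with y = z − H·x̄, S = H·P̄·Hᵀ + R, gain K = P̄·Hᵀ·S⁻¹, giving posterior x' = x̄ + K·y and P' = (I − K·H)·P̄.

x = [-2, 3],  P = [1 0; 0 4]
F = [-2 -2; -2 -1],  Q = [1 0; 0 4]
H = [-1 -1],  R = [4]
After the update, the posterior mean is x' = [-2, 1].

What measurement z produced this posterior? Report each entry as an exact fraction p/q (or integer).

x̄ = F·x = [-2, 1]
P̄ = F·P·Fᵀ + Q = [21 12; 12 12]
S = H·P̄·Hᵀ + R = [61]
K = P̄·Hᵀ·S⁻¹ = [-33/61; -24/61]
x' − x̄ = [0, 0] = K·y
y = (KᵀK)⁻¹·Kᵀ·(x' − x̄) = [0]
z = y + H·x̄ = [0] + [1] = [1]

z = [1]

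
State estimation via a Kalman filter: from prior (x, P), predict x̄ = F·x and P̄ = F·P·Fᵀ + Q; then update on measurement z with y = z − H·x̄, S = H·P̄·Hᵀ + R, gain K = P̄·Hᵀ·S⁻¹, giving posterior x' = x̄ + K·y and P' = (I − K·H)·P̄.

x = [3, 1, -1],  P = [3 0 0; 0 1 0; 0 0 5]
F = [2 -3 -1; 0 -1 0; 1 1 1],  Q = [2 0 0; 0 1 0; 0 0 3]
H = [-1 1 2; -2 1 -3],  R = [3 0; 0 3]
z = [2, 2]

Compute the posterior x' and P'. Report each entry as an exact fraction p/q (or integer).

x̄ = F·x = [4, -1, 3]
P̄ = F·P·Fᵀ + Q = [28 3 -2; 3 2 -1; -2 -1 12]
y = z − H·x̄ = [1, 20]
S = H·P̄·Hᵀ + R = [79 -20; -20 195]
K = P̄·Hᵀ·S⁻¹ = [-1319/3001 -4293/15005; -121/3001 -139/15005; 843/3001 -2107/15005]
x' = x̄ + K·y = [-6487/3001, -3678/3001, 1418/3001]
P' = (I − K·H)·P̄ = [27114/15005 20937/15005 -6804/15005; 20937/15005 28056/15005 -4467/15005; -6804/15005 -4467/15005 5154/15005]

x' = [-6487/3001, -3678/3001, 1418/3001]
P' = [27114/15005 20937/15005 -6804/15005; 20937/15005 28056/15005 -4467/15005; -6804/15005 -4467/15005 5154/15005]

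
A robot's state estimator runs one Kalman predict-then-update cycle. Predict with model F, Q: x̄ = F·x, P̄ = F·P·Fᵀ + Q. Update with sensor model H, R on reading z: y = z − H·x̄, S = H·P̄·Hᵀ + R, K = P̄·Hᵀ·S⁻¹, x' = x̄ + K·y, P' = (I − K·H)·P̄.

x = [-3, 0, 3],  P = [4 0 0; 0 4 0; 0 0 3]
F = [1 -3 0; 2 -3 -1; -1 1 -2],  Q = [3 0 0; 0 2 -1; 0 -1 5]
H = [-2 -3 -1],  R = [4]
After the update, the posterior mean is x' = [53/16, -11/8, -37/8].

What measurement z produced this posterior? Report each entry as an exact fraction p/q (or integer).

z = [2]

x̄ = F·x = [-3, -9, -3]
P̄ = F·P·Fᵀ + Q = [43 44 -16; 44 57 -15; -16 -15 25]
S = H·P̄·Hᵀ + R = [1088]
K = P̄·Hᵀ·S⁻¹ = [-101/544; -61/272; 13/272]
x' − x̄ = [101/16, 61/8, -13/8] = K·y
y = (KᵀK)⁻¹·Kᵀ·(x' − x̄) = [-34]
z = y + H·x̄ = [-34] + [36] = [2]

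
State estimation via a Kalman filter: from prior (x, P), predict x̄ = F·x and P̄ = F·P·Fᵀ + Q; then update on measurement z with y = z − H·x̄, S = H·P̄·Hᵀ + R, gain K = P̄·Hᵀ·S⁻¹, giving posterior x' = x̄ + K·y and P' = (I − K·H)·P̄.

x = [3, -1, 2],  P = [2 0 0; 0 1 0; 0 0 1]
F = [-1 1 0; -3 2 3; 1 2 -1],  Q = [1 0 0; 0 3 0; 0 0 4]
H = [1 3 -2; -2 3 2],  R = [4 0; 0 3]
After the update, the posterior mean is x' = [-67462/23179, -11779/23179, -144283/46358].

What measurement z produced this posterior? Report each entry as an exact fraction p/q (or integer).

x̄ = F·x = [-4, -5, -1]
P̄ = F·P·Fᵀ + Q = [4 8 0; 8 34 -5; 0 -5 11]
S = H·P̄·Hᵀ + R = [466 230; 230 213]
K = P̄·Hᵀ·S⁻¹ = [1142/23179 508/23179; 4040/23179 3908/23179; -9491/46358 5886/23179]
x' − x̄ = [25254/23179, 104116/23179, -97925/46358] = K·y
y = (KᵀK)⁻¹·Kᵀ·(x' − x̄) = [19, 7]
z = y + H·x̄ = [19, 7] + [-17, -9] = [2, -2]

z = [2, -2]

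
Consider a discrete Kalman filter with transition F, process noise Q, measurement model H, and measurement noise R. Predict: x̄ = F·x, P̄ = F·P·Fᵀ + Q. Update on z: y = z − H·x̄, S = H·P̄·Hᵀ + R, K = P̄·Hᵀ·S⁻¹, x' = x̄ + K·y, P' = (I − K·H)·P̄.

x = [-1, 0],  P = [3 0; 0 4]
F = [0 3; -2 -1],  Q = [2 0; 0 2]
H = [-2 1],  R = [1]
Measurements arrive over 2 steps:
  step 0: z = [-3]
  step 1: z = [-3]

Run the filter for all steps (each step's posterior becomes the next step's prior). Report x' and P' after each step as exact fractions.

step 0: x̄ = F·x = [0, 2]
step 0: P̄ = F·P·Fᵀ + Q = [38 -12; -12 18]
step 0: y = z − H·x̄ = [-5]
step 0: S = H·P̄·Hᵀ + R = [219]
step 0: K = P̄·Hᵀ·S⁻¹ = [-88/219; 14/73]
step 0: x' = x̄ + K·y = [440/219, 76/73]
step 0: P' = (I − K·H)·P̄ = [578/219 356/73; 356/73 726/73]
step 1: x̄ = F·x = [228/73, -1108/219]
step 1: P̄ = F·P·Fᵀ + Q = [6680/73 -4314/73; -4314/73 9200/219]
step 1: y = z − H·x̄ = [1819/219]
step 1: S = H·P̄·Hᵀ + R = [141347/219]
step 1: K = P̄·Hᵀ·S⁻¹ = [-53022/141347; 35084/141347]
step 1: x' = x̄ + K·y = [10/1321, -3960/1321]
step 1: P' = (I − K·H)·P̄ = [97084/141347 141146/141347; 141146/141347 317376/141347]

step 0: x' = [440/219, 76/73], P' = [578/219 356/73; 356/73 726/73]
step 1: x' = [10/1321, -3960/1321], P' = [97084/141347 141146/141347; 141146/141347 317376/141347]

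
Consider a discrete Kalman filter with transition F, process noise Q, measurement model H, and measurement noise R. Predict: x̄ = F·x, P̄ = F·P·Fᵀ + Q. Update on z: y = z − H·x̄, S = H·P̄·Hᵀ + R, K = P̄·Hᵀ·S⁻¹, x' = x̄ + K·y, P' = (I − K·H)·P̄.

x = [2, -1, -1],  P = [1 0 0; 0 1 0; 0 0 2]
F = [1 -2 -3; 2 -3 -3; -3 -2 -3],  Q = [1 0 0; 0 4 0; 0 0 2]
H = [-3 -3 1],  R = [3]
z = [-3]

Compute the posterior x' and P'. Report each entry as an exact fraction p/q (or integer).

x' = [-728/813, 15/271, -1545/271]
P' = [2351/813 -159/271 1743/271; -159/271 410/271 588/271; 1743/271 588/271 6915/271]

x̄ = F·x = [7, 10, -1]
P̄ = F·P·Fᵀ + Q = [24 26 19; 26 35 18; 19 18 33]
y = z − H·x̄ = [49]
S = H·P̄·Hᵀ + R = [813]
K = P̄·Hᵀ·S⁻¹ = [-131/813; -55/271; -26/271]
x' = x̄ + K·y = [-728/813, 15/271, -1545/271]
P' = (I − K·H)·P̄ = [2351/813 -159/271 1743/271; -159/271 410/271 588/271; 1743/271 588/271 6915/271]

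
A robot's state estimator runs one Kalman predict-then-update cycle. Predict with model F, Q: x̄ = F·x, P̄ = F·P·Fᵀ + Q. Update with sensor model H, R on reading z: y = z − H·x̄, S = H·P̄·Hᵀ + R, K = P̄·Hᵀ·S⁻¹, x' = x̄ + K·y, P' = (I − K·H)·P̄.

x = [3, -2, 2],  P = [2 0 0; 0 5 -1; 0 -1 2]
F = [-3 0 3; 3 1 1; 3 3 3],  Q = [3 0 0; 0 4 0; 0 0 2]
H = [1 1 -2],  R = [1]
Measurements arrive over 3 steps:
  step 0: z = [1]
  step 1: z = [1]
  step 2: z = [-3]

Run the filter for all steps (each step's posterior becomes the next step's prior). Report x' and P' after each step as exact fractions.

step 0: x' = [-19/67, 369/67, 431/201], P' = [2025/67 -249/67 881/67; -249/67 837/67 303/67; 881/67 303/67 1829/201]
step 1: x' = [3715224/328799, -2343823/328799, 524429/328799], P' = [30575706/328799 -15337365/328799 7597959/328799; -15337365/328799 11707386/328799 -1741414/328799; 7597959/328799 -1741414/328799 3036604/328799]
step 2: x' = [-5439353625/319049051, 3057041697/319049051, -709923715/319049051], P' = [75641349057/319049051 -40245315945/319049051 17638512879/319049051; -40245315945/319049051 50708718273/638098102 -14705677511/638098102; 17638512879/319049051 -14705677511/638098102 10478252421/638098102]

step 0: x̄ = F·x = [-3, 9, 9]
step 0: P̄ = F·P·Fᵀ + Q = [39 -15 -9; -15 27 33; -9 33 65]
step 0: y = z − H·x̄ = [13]
step 0: S = H·P̄·Hᵀ + R = [201]
step 0: K = P̄·Hᵀ·S⁻¹ = [14/67; -18/67; -106/201]
step 0: x' = x̄ + K·y = [-19/67, 369/67, 431/201]
step 0: P' = (I − K·H)·P̄ = [2025/67 -249/67 881/67; -249/67 837/67 303/67; 881/67 303/67 1829/201]
step 1: x̄ = F·x = [488/67, 1367/201, 1481/67]
step 1: P̄ = F·P·Fᵀ + Q = [8055/67 -9454/67 -7770/67; -9454/67 73013/201 31967/67; -7770/67 31967/67 48209/67]
step 1: y = z − H·x̄ = [6256/201]
step 1: S = H·P̄·Hᵀ + R = [328799/201]
step 1: K = P̄·Hᵀ·S⁻¹ = [42423/328799; -147151/328799; -216663/328799]
step 1: x' = x̄ + K·y = [3715224/328799, -2343823/328799, 524429/328799]
step 1: P' = (I − K·H)·P̄ = [30575706/328799 -15337365/328799 7597959/328799; -15337365/328799 11707386/328799 -1741414/328799; 7597959/328799 -1741414/328799 3036604/328799]
step 2: x̄ = F·x = [-9572385/328799, 9326278/328799, 5687490/328799]
step 2: P̄ = F·P·Fᵀ + Q = [166733925/328799 -179695935/328799 -125488359/328799; -179695935/328799 241321276/328799 216091968/328799; -125488359/328799 216091968/328799 237880102/328799]
step 2: y = z − H·x̄ = [10634690/328799]
step 2: S = H·P̄·Hᵀ + R = [638098102/328799]
step 2: K = P̄·Hᵀ·S⁻¹ = [119007354/319049051; -370558595/638098102; -385156595/638098102]
step 2: x' = x̄ + K·y = [-5439353625/319049051, 3057041697/319049051, -709923715/319049051]
step 2: P' = (I − K·H)·P̄ = [75641349057/319049051 -40245315945/319049051 17638512879/319049051; -40245315945/319049051 50708718273/638098102 -14705677511/638098102; 17638512879/319049051 -14705677511/638098102 10478252421/638098102]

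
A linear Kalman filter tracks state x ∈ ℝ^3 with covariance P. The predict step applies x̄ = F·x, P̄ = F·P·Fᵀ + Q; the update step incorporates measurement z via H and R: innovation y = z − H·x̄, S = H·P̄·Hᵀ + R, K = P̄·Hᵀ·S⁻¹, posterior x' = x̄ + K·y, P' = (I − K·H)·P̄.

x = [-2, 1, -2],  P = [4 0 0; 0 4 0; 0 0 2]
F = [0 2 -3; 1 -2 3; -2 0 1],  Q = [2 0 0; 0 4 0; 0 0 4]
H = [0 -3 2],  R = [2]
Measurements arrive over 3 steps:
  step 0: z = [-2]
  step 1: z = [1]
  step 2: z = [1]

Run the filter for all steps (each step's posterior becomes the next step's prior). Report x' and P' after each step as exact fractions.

step 0: x' = [58/41, -20/41, -68/41], P' = [801/41 -419/41 -621/41; -419/41 941/123 1379/123; -621/41 1379/123 2081/123]
step 1: x' = [61497/16853, -89515/33706, -58778/16853], P' = [617301/16853 -439560/16853 -662005/16853; -439560/16853 359283/16853 538390/16853; -662005/16853 538390/16853 815179/16853]
step 2: x' = [-813205/1085756, 1055027/5428780, 828943/1085756], P' = [38277709/542878 -28121985/542878 -42360307/542878; -28121985/542878 110839823/2714390 33302943/542878; -42360307/542878 33302943/542878 50301505/542878]

step 0: x̄ = F·x = [8, -10, 2]
step 0: P̄ = F·P·Fᵀ + Q = [36 -34 -6; -34 42 -2; -6 -2 22]
step 0: y = z − H·x̄ = [-36]
step 0: S = H·P̄·Hᵀ + R = [492]
step 0: K = P̄·Hᵀ·S⁻¹ = [15/82; -65/246; 25/246]
step 0: x' = x̄ + K·y = [58/41, -20/41, -68/41]
step 0: P' = (I − K·H)·P̄ = [801/41 -419/41 -621/41; -419/41 941/123 1379/123; -621/41 1379/123 2081/123]
step 1: x̄ = F·x = [4, -106/41, -184/41]
step 1: P̄ = F·P·Fᵀ + Q = [151/3 -70/3 -235/3; -70/3 2690/123 2966/123; -235/3 2966/123 19637/123]
step 1: y = z − H·x̄ = [91/41]
step 1: S = H·P̄·Hᵀ + R = [67412/123]
step 1: K = P̄·Hᵀ·S⁻¹ = [-2665/16853; -1069/33706; 7594/16853]
step 1: x' = x̄ + K·y = [61497/16853, -89515/33706, -58778/16853]
step 1: P' = (I − K·H)·P̄ = [617301/16853 -439560/16853 -662005/16853; -439560/16853 359283/16853 538390/16853; -662005/16853 538390/16853 815179/16853]
step 2: x̄ = F·x = [86819/16853, -25322/16853, -181772/16853]
step 2: P̄ = F·P·Fᵀ + Q = [2346769/16853 -1206168/16853 -3582547/16853; -1206168/16853 783986/16853 1685940/16853; -3582547/16853 1685940/16853 5999815/16853]
step 2: y = z − H·x̄ = [304431/16853]
step 2: S = H·P̄·Hᵀ + R = [10857560/16853]
step 2: K = P̄·Hᵀ·S⁻¹ = [-354659/1085756; 509961/5428780; 694181/1085756]
step 2: x' = x̄ + K·y = [-813205/1085756, 1055027/5428780, 828943/1085756]
step 2: P' = (I − K·H)·P̄ = [38277709/542878 -28121985/542878 -42360307/542878; -28121985/542878 110839823/2714390 33302943/542878; -42360307/542878 33302943/542878 50301505/542878]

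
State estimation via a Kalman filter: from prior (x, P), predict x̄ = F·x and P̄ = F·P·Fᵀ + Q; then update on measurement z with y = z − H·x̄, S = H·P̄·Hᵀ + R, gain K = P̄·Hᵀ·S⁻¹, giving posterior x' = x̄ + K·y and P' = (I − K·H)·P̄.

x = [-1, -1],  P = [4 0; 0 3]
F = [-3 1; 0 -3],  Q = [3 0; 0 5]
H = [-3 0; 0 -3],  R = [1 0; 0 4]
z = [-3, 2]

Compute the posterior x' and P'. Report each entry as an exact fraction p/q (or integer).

x̄ = F·x = [2, 3]
P̄ = F·P·Fᵀ + Q = [42 -9; -9 32]
y = z − H·x̄ = [3, 11]
S = H·P̄·Hᵀ + R = [379 -81; -81 292]
K = P̄·Hᵀ·S⁻¹ = [-34605/104107 27/104107; 108/104107 -34197/104107]
x' = x̄ + K·y = [104696/104107, -63522/104107]
P' = (I − K·H)·P̄ = [11535/104107 -36/104107; -36/104107 45596/104107]

x' = [104696/104107, -63522/104107]
P' = [11535/104107 -36/104107; -36/104107 45596/104107]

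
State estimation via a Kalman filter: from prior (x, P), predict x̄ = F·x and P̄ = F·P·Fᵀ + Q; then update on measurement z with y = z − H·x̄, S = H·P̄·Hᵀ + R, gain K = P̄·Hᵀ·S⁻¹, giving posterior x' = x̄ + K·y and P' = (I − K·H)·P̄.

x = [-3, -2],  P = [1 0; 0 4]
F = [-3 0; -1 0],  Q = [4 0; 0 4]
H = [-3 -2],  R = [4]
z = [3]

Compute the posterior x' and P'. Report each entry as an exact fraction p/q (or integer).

x̄ = F·x = [9, 3]
P̄ = F·P·Fᵀ + Q = [13 3; 3 5]
y = z − H·x̄ = [36]
S = H·P̄·Hᵀ + R = [177]
K = P̄·Hᵀ·S⁻¹ = [-15/59; -19/177]
x' = x̄ + K·y = [-9/59, -51/59]
P' = (I − K·H)·P̄ = [92/59 -108/59; -108/59 524/177]

x' = [-9/59, -51/59]
P' = [92/59 -108/59; -108/59 524/177]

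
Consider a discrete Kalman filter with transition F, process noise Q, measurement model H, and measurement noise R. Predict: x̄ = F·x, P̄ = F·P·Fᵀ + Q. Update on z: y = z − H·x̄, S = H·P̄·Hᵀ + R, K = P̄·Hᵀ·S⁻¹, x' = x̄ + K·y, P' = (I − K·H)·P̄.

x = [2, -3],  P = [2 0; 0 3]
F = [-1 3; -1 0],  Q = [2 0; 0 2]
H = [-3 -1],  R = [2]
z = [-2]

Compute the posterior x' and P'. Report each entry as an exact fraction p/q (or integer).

x̄ = F·x = [-11, -2]
P̄ = F·P·Fᵀ + Q = [31 2; 2 4]
y = z − H·x̄ = [-37]
S = H·P̄·Hᵀ + R = [297]
K = P̄·Hᵀ·S⁻¹ = [-95/297; -10/297]
x' = x̄ + K·y = [248/297, -224/297]
P' = (I − K·H)·P̄ = [182/297 -356/297; -356/297 1088/297]

x' = [248/297, -224/297]
P' = [182/297 -356/297; -356/297 1088/297]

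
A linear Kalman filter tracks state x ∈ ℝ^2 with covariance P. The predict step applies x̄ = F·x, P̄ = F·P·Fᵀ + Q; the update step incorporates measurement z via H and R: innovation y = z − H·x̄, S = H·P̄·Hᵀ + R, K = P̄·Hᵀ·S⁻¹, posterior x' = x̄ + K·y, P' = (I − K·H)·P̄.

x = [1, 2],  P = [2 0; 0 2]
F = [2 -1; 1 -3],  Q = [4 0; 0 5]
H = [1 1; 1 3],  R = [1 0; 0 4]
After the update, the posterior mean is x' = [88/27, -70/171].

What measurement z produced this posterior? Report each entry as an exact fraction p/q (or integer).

z = [3, 2]

x̄ = F·x = [0, -5]
P̄ = F·P·Fᵀ + Q = [14 10; 10 25]
S = H·P̄·Hᵀ + R = [60 129; 129 303]
K = P̄·Hᵀ·S⁻¹ = [28/27 -8/27; -40/171 65/171]
x' − x̄ = [88/27, 785/171] = K·y
y = (KᵀK)⁻¹·Kᵀ·(x' − x̄) = [8, 17]
z = y + H·x̄ = [8, 17] + [-5, -15] = [3, 2]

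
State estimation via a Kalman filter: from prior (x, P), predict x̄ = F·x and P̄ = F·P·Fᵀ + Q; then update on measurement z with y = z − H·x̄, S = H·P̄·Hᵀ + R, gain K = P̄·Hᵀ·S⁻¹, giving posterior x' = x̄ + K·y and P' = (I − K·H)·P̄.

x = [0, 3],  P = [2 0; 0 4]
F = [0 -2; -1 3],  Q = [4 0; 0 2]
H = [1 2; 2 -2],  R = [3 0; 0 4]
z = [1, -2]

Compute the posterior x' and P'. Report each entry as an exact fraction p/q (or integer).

x' = [-982/2427, 1739/2427]
P' = [1628/2427 152/2427; 152/2427 1016/2427]

x̄ = F·x = [-6, 9]
P̄ = F·P·Fᵀ + Q = [20 -24; -24 40]
y = z − H·x̄ = [-11, 28]
S = H·P̄·Hᵀ + R = [87 -168; -168 436]
K = P̄·Hᵀ·S⁻¹ = [644/2427 246/809; 728/2427 -144/809]
x' = x̄ + K·y = [-982/2427, 1739/2427]
P' = (I − K·H)·P̄ = [1628/2427 152/2427; 152/2427 1016/2427]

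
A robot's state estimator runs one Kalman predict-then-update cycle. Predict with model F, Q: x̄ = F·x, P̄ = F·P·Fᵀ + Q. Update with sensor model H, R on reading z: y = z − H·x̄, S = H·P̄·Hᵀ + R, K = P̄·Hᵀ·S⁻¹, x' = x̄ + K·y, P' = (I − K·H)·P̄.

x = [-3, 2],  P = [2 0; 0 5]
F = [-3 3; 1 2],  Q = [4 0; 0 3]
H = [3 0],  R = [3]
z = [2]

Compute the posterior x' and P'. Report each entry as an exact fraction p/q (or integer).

x̄ = F·x = [15, 1]
P̄ = F·P·Fᵀ + Q = [67 24; 24 25]
y = z − H·x̄ = [-43]
S = H·P̄·Hᵀ + R = [606]
K = P̄·Hᵀ·S⁻¹ = [67/202; 12/101]
x' = x̄ + K·y = [149/202, -415/101]
P' = (I − K·H)·P̄ = [67/202 12/101; 12/101 1661/101]

x' = [149/202, -415/101]
P' = [67/202 12/101; 12/101 1661/101]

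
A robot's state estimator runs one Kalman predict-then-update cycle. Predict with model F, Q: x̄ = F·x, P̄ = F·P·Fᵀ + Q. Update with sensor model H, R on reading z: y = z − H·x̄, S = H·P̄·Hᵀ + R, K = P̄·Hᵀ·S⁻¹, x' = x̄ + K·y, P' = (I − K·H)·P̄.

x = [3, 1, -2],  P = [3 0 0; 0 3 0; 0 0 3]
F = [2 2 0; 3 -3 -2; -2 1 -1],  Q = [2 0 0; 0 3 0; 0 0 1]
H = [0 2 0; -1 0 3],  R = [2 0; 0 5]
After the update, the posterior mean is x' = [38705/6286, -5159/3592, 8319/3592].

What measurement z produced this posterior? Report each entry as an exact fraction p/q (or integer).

z = [-3, 1]

x̄ = F·x = [8, 10, -3]
P̄ = F·P·Fᵀ + Q = [26 0 -6; 0 69 -21; -6 -21 19]
S = H·P̄·Hᵀ + R = [278 -126; -126 238]
K = P̄·Hᵀ·S⁻¹ = [-99/898 -1529/6286; 1779/3592 -9/3592; -147/3592 873/3592]
x' − x̄ = [-11583/6286, -41079/3592, 19095/3592] = K·y
y = (KᵀK)⁻¹·Kᵀ·(x' − x̄) = [-23, 18]
z = y + H·x̄ = [-23, 18] + [20, -17] = [-3, 1]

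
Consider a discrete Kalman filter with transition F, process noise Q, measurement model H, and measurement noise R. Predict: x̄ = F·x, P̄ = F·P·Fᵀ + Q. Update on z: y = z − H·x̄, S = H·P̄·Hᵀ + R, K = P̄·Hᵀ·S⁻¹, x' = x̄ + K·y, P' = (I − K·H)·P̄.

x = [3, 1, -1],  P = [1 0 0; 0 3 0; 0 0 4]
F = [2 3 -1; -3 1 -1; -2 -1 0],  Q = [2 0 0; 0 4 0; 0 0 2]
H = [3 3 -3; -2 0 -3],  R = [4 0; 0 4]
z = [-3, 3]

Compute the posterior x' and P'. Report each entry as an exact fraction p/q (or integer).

x' = [161866/40367, -352692/40367, -153391/40367]
P' = [181492/40367 -289712/40367 -117796/40367; -289712/40367 496308/40367 204448/40367; -117796/40367 204448/40367 92732/40367]

x̄ = F·x = [10, -7, -7]
P̄ = F·P·Fᵀ + Q = [37 7 -13; 7 20 3; -13 3 9]
y = z − H·x̄ = [-33, 2]
S = H·P̄·Hᵀ + R = [904 -171; -171 77]
K = P̄·Hᵀ·S⁻¹ = [7182/40367 -2399/40367; 1611/40367 -8480/40367; -4560/40367 -10651/40367]
x' = x̄ + K·y = [161866/40367, -352692/40367, -153391/40367]
P' = (I − K·H)·P̄ = [181492/40367 -289712/40367 -117796/40367; -289712/40367 496308/40367 204448/40367; -117796/40367 204448/40367 92732/40367]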